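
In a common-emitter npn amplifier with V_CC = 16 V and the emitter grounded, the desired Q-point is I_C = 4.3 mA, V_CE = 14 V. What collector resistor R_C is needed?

Collector loop: V_CC = I_C·R_C + V_CE.
R_C = (V_CC − V_CE)/I_C = (16 − 14)/4.3 = 0.465 kΩ.

R_C ≈ 0.47 kΩ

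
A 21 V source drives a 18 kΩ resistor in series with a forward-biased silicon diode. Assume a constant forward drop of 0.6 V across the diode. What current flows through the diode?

KVL around the loop: 21 = V_D + I·R = 0.6 + I × 18 kΩ.
So I = (21 − 0.6) / 18 kΩ = 20.4 / 18 = 1.13 mA.

I ≈ 1.1 mA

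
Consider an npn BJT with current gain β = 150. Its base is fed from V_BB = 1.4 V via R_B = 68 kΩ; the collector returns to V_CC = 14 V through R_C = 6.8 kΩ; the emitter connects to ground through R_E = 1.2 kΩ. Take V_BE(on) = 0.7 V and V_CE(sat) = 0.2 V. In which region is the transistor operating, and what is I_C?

active; I_C ≈ 0.42 mA

Assume active. Base-emitter loop: I_B = (V_BB − V_BE)/(R_B + (β+1)R_E) = (1.4 − 0.7)/(68 + 151×1.2) = 0.00281 mA.
I_C = β·I_B = 150×0.00281 = 0.421 mA.
V_CE = V_CC − I_C·R_C − I_E·R_E = 14 − 0.421×6.8 − 0.424×1.2 = 10.6 V > V_CE(sat), so the active-region assumption holds.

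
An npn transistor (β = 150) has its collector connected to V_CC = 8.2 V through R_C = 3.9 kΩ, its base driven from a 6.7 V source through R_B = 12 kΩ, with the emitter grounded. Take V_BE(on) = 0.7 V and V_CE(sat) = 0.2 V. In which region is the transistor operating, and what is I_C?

saturation; I_C ≈ 2.1 mA

Assume active: I_B = (6.7 − 0.7)/12 = 0.5 mA, giving I_C = β·I_B = 75 mA.
But then V_CE = 8.2 − 75×3.9 = -284 V < V_CE(sat) = 0.2 V — impossible in the active region.
So the transistor is saturated. With V_CE = 0.2 V, I_C = (V_CC − 0.2)/R_C = 8/3.9 = 2.05 mA.
Check: β·I_B = 75 mA > I_C = 2.05 mA, confirming saturation.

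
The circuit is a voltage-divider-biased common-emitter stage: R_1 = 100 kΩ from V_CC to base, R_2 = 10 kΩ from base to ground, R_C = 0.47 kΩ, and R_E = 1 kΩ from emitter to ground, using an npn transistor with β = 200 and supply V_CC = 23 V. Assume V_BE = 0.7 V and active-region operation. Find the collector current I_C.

I_C ≈ 1.3 mA

Thevenize the base divider: V_Th = V_CC·R_2/(R_1+R_2) = 23×10/110 = 2.09 V, R_Th = R_1‖R_2 = 9.09 kΩ.
Base-emitter loop: V_Th = I_B·R_Th + V_BE + (β+1)I_B·R_E, so I_B = (2.09 − 0.7) / (9.09 + 201×1) = 0.00662 mA.
I_C = β·I_B = 200×0.00662 = 1.32 mA, and I_E = (β+1)I_B = 1.33 mA.
V_CE = V_CC − I_C·R_C − I_E·R_E = 23 − 1.32×0.47 − 1.33×1 = 21 V.
V_CE = 21 V > 0.2 V confirms active-region operation.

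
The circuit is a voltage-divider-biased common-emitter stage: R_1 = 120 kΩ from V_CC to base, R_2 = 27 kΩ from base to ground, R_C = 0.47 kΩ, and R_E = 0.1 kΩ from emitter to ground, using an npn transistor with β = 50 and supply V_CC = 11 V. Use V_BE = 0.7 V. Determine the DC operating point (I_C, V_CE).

I_C ≈ 2.4 mA, V_CE ≈ 9.6 V

Thevenize the base divider: V_Th = V_CC·R_2/(R_1+R_2) = 11×27/147 = 2.02 V, R_Th = R_1‖R_2 = 22 kΩ.
Base-emitter loop: V_Th = I_B·R_Th + V_BE + (β+1)I_B·R_E, so I_B = (2.02 − 0.7) / (22 + 51×0.1) = 0.0487 mA.
I_C = β·I_B = 50×0.0487 = 2.43 mA, and I_E = (β+1)I_B = 2.48 mA.
V_CE = V_CC − I_C·R_C − I_E·R_E = 11 − 2.43×0.47 − 2.48×0.1 = 9.61 V.
V_CE = 9.61 V > 0.2 V confirms active-region operation.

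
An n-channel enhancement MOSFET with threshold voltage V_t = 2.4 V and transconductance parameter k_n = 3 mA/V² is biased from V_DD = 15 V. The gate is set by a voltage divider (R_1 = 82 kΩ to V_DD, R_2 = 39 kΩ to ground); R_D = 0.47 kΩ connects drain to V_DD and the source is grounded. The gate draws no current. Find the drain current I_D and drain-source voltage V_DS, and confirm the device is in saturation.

I_D ≈ 8.9 mA, V_DS ≈ 11 V

V_G = V_DD·R_2/(R_1+R_2) = 15×39/121 = 4.83 V. With the source grounded, V_GS = V_G = 4.83 V.
Assume saturation: I_D = (k_n/2)(V_GS − V_t)² = (3/2)×(4.83 − 2.4)² = 1.5×2.43² = 8.89 mA.
V_DS = V_DD − I_D·R_D = 15 − 8.89×0.47 = 10.8 V.
Saturation requires V_DS ≥ V_GS − V_t = 2.43 V; 10.8 ≥ 2.43 ✓.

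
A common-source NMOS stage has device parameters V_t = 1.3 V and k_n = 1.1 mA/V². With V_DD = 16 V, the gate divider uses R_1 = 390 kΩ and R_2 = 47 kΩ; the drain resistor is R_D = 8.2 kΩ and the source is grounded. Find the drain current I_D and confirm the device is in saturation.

I_D ≈ 0.097 mA

V_G = V_DD·R_2/(R_1+R_2) = 16×47/437 = 1.72 V. With the source grounded, V_GS = V_G = 1.72 V.
Assume saturation: I_D = (k_n/2)(V_GS − V_t)² = (1.1/2)×(1.72 − 1.3)² = 0.55×0.421² = 0.0974 mA.
V_DS = V_DD − I_D·R_D = 16 − 0.0974×8.2 = 15.2 V.
Saturation requires V_DS ≥ V_GS − V_t = 0.421 V; 15.2 ≥ 0.421 ✓.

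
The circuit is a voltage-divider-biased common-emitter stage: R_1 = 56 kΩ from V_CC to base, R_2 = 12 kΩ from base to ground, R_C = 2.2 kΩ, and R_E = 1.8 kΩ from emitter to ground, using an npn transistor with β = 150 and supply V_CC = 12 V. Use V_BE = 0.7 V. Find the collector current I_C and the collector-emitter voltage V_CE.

I_C ≈ 0.75 mA, V_CE ≈ 9 V

Thevenize the base divider: V_Th = V_CC·R_2/(R_1+R_2) = 12×12/68 = 2.12 V, R_Th = R_1‖R_2 = 9.88 kΩ.
Base-emitter loop: V_Th = I_B·R_Th + V_BE + (β+1)I_B·R_E, so I_B = (2.12 − 0.7) / (9.88 + 151×1.8) = 0.00503 mA.
I_C = β·I_B = 150×0.00503 = 0.755 mA, and I_E = (β+1)I_B = 0.76 mA.
V_CE = V_CC − I_C·R_C − I_E·R_E = 12 − 0.755×2.2 − 0.76×1.8 = 8.97 V.
V_CE = 8.97 V > 0.2 V confirms active-region operation.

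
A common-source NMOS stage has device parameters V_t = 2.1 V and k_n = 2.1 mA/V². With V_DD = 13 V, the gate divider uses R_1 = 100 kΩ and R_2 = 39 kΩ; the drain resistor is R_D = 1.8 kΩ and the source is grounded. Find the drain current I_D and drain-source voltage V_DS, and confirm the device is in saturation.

I_D ≈ 2.5 mA, V_DS ≈ 8.5 V

V_G = V_DD·R_2/(R_1+R_2) = 13×39/139 = 3.65 V. With the source grounded, V_GS = V_G = 3.65 V.
Assume saturation: I_D = (k_n/2)(V_GS − V_t)² = (2.1/2)×(3.65 − 2.1)² = 1.05×1.55² = 2.51 mA.
V_DS = V_DD − I_D·R_D = 13 − 2.51×1.8 = 8.47 V.
Saturation requires V_DS ≥ V_GS − V_t = 1.55 V; 8.47 ≥ 1.55 ✓.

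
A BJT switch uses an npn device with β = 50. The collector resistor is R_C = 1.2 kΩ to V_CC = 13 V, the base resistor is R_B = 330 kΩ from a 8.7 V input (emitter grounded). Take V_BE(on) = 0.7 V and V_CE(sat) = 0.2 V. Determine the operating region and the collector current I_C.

Assume active. Base-emitter loop: I_B = (V_BB − V_BE)/R_B = (8.7 − 0.7)/330 = 0.0242 mA.
I_C = β·I_B = 50×0.0242 = 1.21 mA.
V_CE = V_CC − I_C·R_C = 13 − 1.21×1.2 = 11.5 V > V_CE(sat), so the active-region assumption holds.

active; I_C ≈ 1.2 mA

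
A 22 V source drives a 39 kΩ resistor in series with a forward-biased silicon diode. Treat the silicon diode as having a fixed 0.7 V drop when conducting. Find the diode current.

KVL around the loop: 22 = V_D + I·R = 0.7 + I × 39 kΩ.
So I = (22 − 0.7) / 39 kΩ = 21.3 / 39 = 0.546 mA.

I ≈ 0.55 mA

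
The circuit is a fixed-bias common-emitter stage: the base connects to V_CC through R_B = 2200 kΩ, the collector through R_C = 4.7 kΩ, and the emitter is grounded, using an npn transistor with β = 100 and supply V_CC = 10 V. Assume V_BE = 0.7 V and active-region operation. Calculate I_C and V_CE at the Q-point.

Base loop: V_CC = I_B·R_B + V_BE, so I_B = (10 − 0.7)/2200 kΩ = 0.00423 mA.
In the active region I_C = β·I_B = 100 × 0.00423 = 0.423 mA.
Collector loop: V_CE = V_CC − I_C·R_C = 10 − 0.423×4.7 = 8.01 V.
Since V_CE = 8.01 V > V_CE(sat) ≈ 0.2 V, the transistor is in the active region as assumed.

I_C ≈ 0.42 mA, V_CE ≈ 8 V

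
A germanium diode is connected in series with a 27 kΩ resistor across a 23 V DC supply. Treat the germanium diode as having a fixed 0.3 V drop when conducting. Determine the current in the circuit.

KVL around the loop: 23 = V_D + I·R = 0.3 + I × 27 kΩ.
So I = (23 − 0.3) / 27 kΩ = 22.7 / 27 = 0.841 mA.

I ≈ 0.84 mA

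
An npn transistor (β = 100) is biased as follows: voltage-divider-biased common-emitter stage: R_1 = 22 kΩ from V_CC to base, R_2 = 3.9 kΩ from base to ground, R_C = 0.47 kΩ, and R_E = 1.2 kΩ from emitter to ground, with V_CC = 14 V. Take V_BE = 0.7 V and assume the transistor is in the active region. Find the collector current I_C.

Thevenize the base divider: V_Th = V_CC·R_2/(R_1+R_2) = 14×3.9/25.9 = 2.11 V, R_Th = R_1‖R_2 = 3.31 kΩ.
Base-emitter loop: V_Th = I_B·R_Th + V_BE + (β+1)I_B·R_E, so I_B = (2.11 − 0.7) / (3.31 + 101×1.2) = 0.0113 mA.
I_C = β·I_B = 100×0.0113 = 1.13 mA, and I_E = (β+1)I_B = 1.14 mA.
V_CE = V_CC − I_C·R_C − I_E·R_E = 14 − 1.13×0.47 − 1.14×1.2 = 12.1 V.
V_CE = 12.1 V > 0.2 V confirms active-region operation.

I_C ≈ 1.1 mA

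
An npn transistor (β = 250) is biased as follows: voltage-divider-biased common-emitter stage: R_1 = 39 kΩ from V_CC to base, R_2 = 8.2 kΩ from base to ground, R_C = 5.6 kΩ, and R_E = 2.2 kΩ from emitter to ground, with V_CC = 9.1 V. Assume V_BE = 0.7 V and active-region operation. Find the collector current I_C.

I_C ≈ 0.39 mA

Thevenize the base divider: V_Th = V_CC·R_2/(R_1+R_2) = 9.1×8.2/47.2 = 1.58 V, R_Th = R_1‖R_2 = 6.78 kΩ.
Base-emitter loop: V_Th = I_B·R_Th + V_BE + (β+1)I_B·R_E, so I_B = (1.58 − 0.7) / (6.78 + 251×2.2) = 0.00158 mA.
I_C = β·I_B = 250×0.00158 = 0.394 mA, and I_E = (β+1)I_B = 0.396 mA.
V_CE = V_CC − I_C·R_C − I_E·R_E = 9.1 − 0.394×5.6 − 0.396×2.2 = 6.02 V.
V_CE = 6.02 V > 0.2 V confirms active-region operation.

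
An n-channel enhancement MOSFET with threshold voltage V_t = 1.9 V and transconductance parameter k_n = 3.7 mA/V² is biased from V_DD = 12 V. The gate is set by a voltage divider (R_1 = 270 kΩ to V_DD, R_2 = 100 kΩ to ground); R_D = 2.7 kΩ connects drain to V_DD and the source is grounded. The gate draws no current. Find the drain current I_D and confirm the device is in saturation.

V_G = V_DD·R_2/(R_1+R_2) = 12×100/370 = 3.24 V. With the source grounded, V_GS = V_G = 3.24 V.
Assume saturation: I_D = (k_n/2)(V_GS − V_t)² = (3.7/2)×(3.24 − 1.9)² = 1.85×1.34² = 3.34 mA.
V_DS = V_DD − I_D·R_D = 12 − 3.34×2.7 = 2.99 V.
Saturation requires V_DS ≥ V_GS − V_t = 1.34 V; 2.99 ≥ 1.34 ✓.

I_D ≈ 3.3 mA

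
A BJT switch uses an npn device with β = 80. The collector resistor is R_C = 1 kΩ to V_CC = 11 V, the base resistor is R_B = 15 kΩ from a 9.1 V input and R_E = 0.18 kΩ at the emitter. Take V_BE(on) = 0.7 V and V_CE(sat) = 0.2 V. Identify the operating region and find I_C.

saturation; I_C ≈ 9.1 mA

Assume active: I_B = (9.1 − 0.7)/(15 + 81×0.18) = 0.284 mA, I_C = β·I_B = 22.7 mA.
Then V_CE = 11 − 22.7×1 − 23×0.18 = -15.9 V < 0.2 V — the active assumption fails.
Re-solve with V_CE = 0.2 V. KCL at the emitter: V_E/R_E = (V_BB−0.7−V_E)/R_B + (V_CC−0.2−V_E)/R_C, giving V_E = 1.72 V.
I_C = (V_CC − 0.2 − V_E)/R_C = (10.8 − 1.72)/1 = 9.08 mA.
Check: I_B = (8.4 − 1.72)/15 = 0.446 mA, and β·I_B = 35.7 mA > I_C, confirming saturation.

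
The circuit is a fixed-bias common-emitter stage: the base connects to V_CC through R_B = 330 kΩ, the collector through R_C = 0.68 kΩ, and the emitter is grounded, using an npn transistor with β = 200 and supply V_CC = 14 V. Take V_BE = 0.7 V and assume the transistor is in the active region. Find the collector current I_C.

Base loop: V_CC = I_B·R_B + V_BE, so I_B = (14 − 0.7)/330 kΩ = 0.0403 mA.
In the active region I_C = β·I_B = 200 × 0.0403 = 8.06 mA.
Collector loop: V_CE = V_CC − I_C·R_C = 14 − 8.06×0.68 = 8.52 V.
Since V_CE = 8.52 V > V_CE(sat) ≈ 0.2 V, the transistor is in the active region as assumed.

I_C ≈ 8.1 mA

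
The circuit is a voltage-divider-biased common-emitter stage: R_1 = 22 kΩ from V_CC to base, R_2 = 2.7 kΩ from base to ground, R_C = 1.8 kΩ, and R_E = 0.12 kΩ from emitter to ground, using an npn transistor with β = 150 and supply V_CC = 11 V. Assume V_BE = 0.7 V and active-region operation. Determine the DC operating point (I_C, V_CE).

Thevenize the base divider: V_Th = V_CC·R_2/(R_1+R_2) = 11×2.7/24.7 = 1.2 V, R_Th = R_1‖R_2 = 2.4 kΩ.
Base-emitter loop: V_Th = I_B·R_Th + V_BE + (β+1)I_B·R_E, so I_B = (1.2 − 0.7) / (2.4 + 151×0.12) = 0.0245 mA.
I_C = β·I_B = 150×0.0245 = 3.67 mA, and I_E = (β+1)I_B = 3.7 mA.
V_CE = V_CC − I_C·R_C − I_E·R_E = 11 − 3.67×1.8 − 3.7×0.12 = 3.95 V.
V_CE = 3.95 V > 0.2 V confirms active-region operation.

I_C ≈ 3.7 mA, V_CE ≈ 3.9 V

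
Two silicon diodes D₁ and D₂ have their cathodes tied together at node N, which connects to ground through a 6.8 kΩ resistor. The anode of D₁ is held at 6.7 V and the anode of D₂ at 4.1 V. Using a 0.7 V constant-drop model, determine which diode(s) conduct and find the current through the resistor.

Assume both conduct. Then node N would need to be at both 6.7−0.7 = 6 V and 4.1−0.7 = 3.4 V, which is impossible.
Assume only D₁ conducts: V_N = 6.7 − 0.7 = 6 V, so I_R = 6/6.8 = 0.882 mA.
Check D₂: its anode-to-cathode voltage is 4.1 − 6 = -1.9 V < 0.7 V, so it is off. The assumption is consistent.

Only D₁ conducts; I_R ≈ 0.88 mA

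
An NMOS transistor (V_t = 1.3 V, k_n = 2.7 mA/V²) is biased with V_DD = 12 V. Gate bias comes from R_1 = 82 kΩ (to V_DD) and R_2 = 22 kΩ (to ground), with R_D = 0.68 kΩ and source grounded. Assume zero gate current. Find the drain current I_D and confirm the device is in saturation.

V_G = V_DD·R_2/(R_1+R_2) = 12×22/104 = 2.54 V. With the source grounded, V_GS = V_G = 2.54 V.
Assume saturation: I_D = (k_n/2)(V_GS − V_t)² = (2.7/2)×(2.54 − 1.3)² = 1.35×1.24² = 2.07 mA.
V_DS = V_DD − I_D·R_D = 12 − 2.07×0.68 = 10.6 V.
Saturation requires V_DS ≥ V_GS − V_t = 1.24 V; 10.6 ≥ 1.24 ✓.

I_D ≈ 2.1 mA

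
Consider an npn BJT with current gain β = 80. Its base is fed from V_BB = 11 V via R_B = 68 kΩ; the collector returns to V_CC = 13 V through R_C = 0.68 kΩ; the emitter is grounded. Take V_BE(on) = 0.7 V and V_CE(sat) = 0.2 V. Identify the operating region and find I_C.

Assume active. Base-emitter loop: I_B = (V_BB − V_BE)/R_B = (11 − 0.7)/68 = 0.151 mA.
I_C = β·I_B = 80×0.151 = 12.1 mA.
V_CE = V_CC − I_C·R_C = 13 − 12.1×0.68 = 4.76 V > V_CE(sat), so the active-region assumption holds.

active; I_C ≈ 12 mA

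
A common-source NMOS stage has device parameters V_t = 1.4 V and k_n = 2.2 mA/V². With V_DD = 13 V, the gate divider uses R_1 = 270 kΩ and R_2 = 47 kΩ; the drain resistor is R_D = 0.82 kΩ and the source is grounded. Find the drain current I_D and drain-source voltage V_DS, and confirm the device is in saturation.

I_D ≈ 0.31 mA, V_DS ≈ 13 V

V_G = V_DD·R_2/(R_1+R_2) = 13×47/317 = 1.93 V. With the source grounded, V_GS = V_G = 1.93 V.
Assume saturation: I_D = (k_n/2)(V_GS − V_t)² = (2.2/2)×(1.93 − 1.4)² = 1.1×0.527² = 0.306 mA.
V_DS = V_DD − I_D·R_D = 13 − 0.306×0.82 = 12.7 V.
Saturation requires V_DS ≥ V_GS − V_t = 0.527 V; 12.7 ≥ 0.527 ✓.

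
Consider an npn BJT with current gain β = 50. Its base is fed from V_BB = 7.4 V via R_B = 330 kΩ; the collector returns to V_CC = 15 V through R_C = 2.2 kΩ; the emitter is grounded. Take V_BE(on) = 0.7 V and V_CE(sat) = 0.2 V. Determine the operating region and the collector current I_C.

active; I_C ≈ 1 mA

Assume active. Base-emitter loop: I_B = (V_BB − V_BE)/R_B = (7.4 − 0.7)/330 = 0.0203 mA.
I_C = β·I_B = 50×0.0203 = 1.02 mA.
V_CE = V_CC − I_C·R_C = 15 − 1.02×2.2 = 12.8 V > V_CE(sat), so the active-region assumption holds.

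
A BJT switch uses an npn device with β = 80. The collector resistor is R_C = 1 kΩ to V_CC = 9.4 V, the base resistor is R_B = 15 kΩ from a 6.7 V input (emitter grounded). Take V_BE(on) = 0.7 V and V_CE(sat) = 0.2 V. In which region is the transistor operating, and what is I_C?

Assume active: I_B = (6.7 − 0.7)/15 = 0.4 mA, giving I_C = β·I_B = 32 mA.
But then V_CE = 9.4 − 32×1 = -22.6 V < V_CE(sat) = 0.2 V — impossible in the active region.
So the transistor is saturated. With V_CE = 0.2 V, I_C = (V_CC − 0.2)/R_C = 9.2/1 = 9.2 mA.
Check: β·I_B = 32 mA > I_C = 9.2 mA, confirming saturation.

saturation; I_C ≈ 9.2 mA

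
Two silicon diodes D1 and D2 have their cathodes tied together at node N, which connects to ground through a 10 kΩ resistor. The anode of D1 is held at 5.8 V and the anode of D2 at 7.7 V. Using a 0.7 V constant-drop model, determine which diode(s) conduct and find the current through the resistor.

Only D2 conducts; I_R ≈ 0.7 mA

Assume both conduct. Then node N would need to be at both 5.8−0.7 = 5.1 V and 7.7−0.7 = 7 V, which is impossible.
Assume only D2 conducts: V_N = 7.7 − 0.7 = 7 V, so I_R = 7/10 = 0.7 mA.
Check D1: its anode-to-cathode voltage is 5.8 − 7 = -1.2 V < 0.7 V, so it is off. The assumption is consistent.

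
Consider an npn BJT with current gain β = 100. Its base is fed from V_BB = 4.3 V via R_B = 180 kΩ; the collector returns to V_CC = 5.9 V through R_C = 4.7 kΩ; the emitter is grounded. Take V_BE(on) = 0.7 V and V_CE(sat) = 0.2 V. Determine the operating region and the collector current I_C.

saturation; I_C ≈ 1.2 mA

Assume active: I_B = (4.3 − 0.7)/180 = 0.02 mA, giving I_C = β·I_B = 2 mA.
But then V_CE = 5.9 − 2×4.7 = -3.5 V < V_CE(sat) = 0.2 V — impossible in the active region.
So the transistor is saturated. With V_CE = 0.2 V, I_C = (V_CC − 0.2)/R_C = 5.7/4.7 = 1.21 mA.
Check: β·I_B = 2 mA > I_C = 1.21 mA, confirming saturation.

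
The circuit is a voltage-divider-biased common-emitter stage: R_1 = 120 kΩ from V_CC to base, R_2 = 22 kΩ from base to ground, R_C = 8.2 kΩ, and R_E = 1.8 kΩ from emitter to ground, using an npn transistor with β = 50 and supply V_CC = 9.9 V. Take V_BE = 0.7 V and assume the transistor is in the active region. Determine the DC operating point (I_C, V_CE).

I_C ≈ 0.38 mA, V_CE ≈ 6.1 V

Thevenize the base divider: V_Th = V_CC·R_2/(R_1+R_2) = 9.9×22/142 = 1.53 V, R_Th = R_1‖R_2 = 18.6 kΩ.
Base-emitter loop: V_Th = I_B·R_Th + V_BE + (β+1)I_B·R_E, so I_B = (1.53 − 0.7) / (18.6 + 51×1.8) = 0.00755 mA.
I_C = β·I_B = 50×0.00755 = 0.378 mA, and I_E = (β+1)I_B = 0.385 mA.
V_CE = V_CC − I_C·R_C − I_E·R_E = 9.9 − 0.378×8.2 − 0.385×1.8 = 6.11 V.
V_CE = 6.11 V > 0.2 V confirms active-region operation.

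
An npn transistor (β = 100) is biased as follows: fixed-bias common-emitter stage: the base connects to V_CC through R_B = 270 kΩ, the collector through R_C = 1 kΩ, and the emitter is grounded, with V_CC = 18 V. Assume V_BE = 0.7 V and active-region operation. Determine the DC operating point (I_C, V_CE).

I_C ≈ 6.4 mA, V_CE ≈ 12 V

Base loop: V_CC = I_B·R_B + V_BE, so I_B = (18 − 0.7)/270 kΩ = 0.0641 mA.
In the active region I_C = β·I_B = 100 × 0.0641 = 6.41 mA.
Collector loop: V_CE = V_CC − I_C·R_C = 18 − 6.41×1 = 11.6 V.
Since V_CE = 11.6 V > V_CE(sat) ≈ 0.2 V, the transistor is in the active region as assumed.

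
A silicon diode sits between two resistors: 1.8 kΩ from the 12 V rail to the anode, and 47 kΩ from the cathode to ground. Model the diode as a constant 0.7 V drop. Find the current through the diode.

The two resistors are in series with the diode, so KVL gives 12 = I·1.8 + 0.7 + I·47.
I = (12 − 0.7) / (1.8 + 47) kΩ = 11.3 / 48.8 = 0.232 mA.

I ≈ 0.23 mA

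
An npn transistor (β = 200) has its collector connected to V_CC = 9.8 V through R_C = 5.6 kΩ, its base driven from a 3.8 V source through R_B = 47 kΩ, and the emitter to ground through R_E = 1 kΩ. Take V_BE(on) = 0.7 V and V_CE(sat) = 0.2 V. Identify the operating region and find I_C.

Assume active: I_B = (3.8 − 0.7)/(47 + 201×1) = 0.0125 mA, I_C = β·I_B = 2.5 mA.
Then V_CE = 9.8 − 2.5×5.6 − 2.51×1 = -6.71 V < 0.2 V — the active assumption fails.
Re-solve with V_CE = 0.2 V. KCL at the emitter: V_E/R_E = (V_BB−0.7−V_E)/R_B + (V_CC−0.2−V_E)/R_C, giving V_E = 1.48 V.
I_C = (V_CC − 0.2 − V_E)/R_C = (9.6 − 1.48)/5.6 = 1.45 mA.
Check: I_B = (3.1 − 1.48)/47 = 0.0344 mA, and β·I_B = 6.88 mA > I_C, confirming saturation.

saturation; I_C ≈ 1.4 mA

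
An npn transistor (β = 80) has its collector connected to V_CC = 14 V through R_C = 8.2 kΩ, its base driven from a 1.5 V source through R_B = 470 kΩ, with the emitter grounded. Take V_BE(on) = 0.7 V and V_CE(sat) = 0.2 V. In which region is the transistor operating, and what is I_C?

active; I_C ≈ 0.14 mA

Assume active. Base-emitter loop: I_B = (V_BB − V_BE)/R_B = (1.5 − 0.7)/470 = 0.0017 mA.
I_C = β·I_B = 80×0.0017 = 0.136 mA.
V_CE = V_CC − I_C·R_C = 14 − 0.136×8.2 = 12.9 V > V_CE(sat), so the active-region assumption holds.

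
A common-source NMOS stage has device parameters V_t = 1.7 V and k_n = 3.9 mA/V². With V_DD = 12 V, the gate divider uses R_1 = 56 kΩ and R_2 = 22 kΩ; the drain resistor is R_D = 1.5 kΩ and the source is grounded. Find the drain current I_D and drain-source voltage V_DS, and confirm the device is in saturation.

I_D ≈ 5.5 mA, V_DS ≈ 3.7 V

V_G = V_DD·R_2/(R_1+R_2) = 12×22/78 = 3.38 V. With the source grounded, V_GS = V_G = 3.38 V.
Assume saturation: I_D = (k_n/2)(V_GS − V_t)² = (3.9/2)×(3.38 − 1.7)² = 1.95×1.68² = 5.53 mA.
V_DS = V_DD − I_D·R_D = 12 − 5.53×1.5 = 3.7 V.
Saturation requires V_DS ≥ V_GS − V_t = 1.68 V; 3.7 ≥ 1.68 ✓.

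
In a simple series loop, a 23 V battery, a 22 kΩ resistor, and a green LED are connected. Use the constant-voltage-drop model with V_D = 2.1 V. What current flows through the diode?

KVL around the loop: 23 = V_D + I·R = 2.1 + I × 22 kΩ.
So I = (23 − 2.1) / 22 kΩ = 20.9 / 22 = 0.95 mA.

I ≈ 0.95 mA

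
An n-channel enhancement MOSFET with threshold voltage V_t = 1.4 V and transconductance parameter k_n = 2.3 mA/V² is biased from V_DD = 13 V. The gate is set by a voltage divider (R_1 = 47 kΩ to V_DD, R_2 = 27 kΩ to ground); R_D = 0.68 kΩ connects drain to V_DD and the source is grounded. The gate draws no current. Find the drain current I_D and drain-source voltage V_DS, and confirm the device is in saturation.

V_G = V_DD·R_2/(R_1+R_2) = 13×27/74 = 4.74 V. With the source grounded, V_GS = V_G = 4.74 V.
Assume saturation: I_D = (k_n/2)(V_GS − V_t)² = (2.3/2)×(4.74 − 1.4)² = 1.15×3.34² = 12.9 mA.
V_DS = V_DD − I_D·R_D = 13 − 12.9×0.68 = 4.26 V.
Saturation requires V_DS ≥ V_GS − V_t = 3.34 V; 4.26 ≥ 3.34 ✓.

I_D ≈ 13 mA, V_DS ≈ 4.3 V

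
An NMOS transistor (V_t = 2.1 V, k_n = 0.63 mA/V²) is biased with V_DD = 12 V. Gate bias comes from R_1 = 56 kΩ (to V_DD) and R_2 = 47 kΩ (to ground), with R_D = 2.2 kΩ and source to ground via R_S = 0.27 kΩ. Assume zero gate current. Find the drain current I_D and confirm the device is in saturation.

V_G = V_DD·R_2/(R_1+R_2) = 12×47/103 = 5.48 V.
Assume saturation: I_D = (k_n/2)(V_GS − V_t)² with V_GS = V_G − I_D·R_S = 5.48 − 0.27·I_D.
Substituting gives 0.023·I_D² − 1.57·I_D + 3.59 = 0, with roots I_D = 2.36 or 66.2 mA.
The root I_D = 66.2 mA gives V_GS = -12.4 V ≤ V_t, so take I_D = 2.36 mA.
Then V_GS = 4.84 V and V_DS = V_DD − I_D(R_D+R_S) = 12 − 2.36×2.47 = 6.17 V.
Saturation requires V_DS ≥ V_GS − V_t = 2.74 V; 6.17 ≥ 2.74 ✓.

I_D ≈ 2.4 mA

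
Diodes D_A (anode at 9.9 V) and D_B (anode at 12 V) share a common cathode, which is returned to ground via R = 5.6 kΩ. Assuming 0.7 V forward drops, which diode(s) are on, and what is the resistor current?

Assume both conduct. Then node N would need to be at both 9.9−0.7 = 9.2 V and 12−0.7 = 11.3 V, which is impossible.
Assume only D_B conducts: V_N = 12 − 0.7 = 11.3 V, so I_R = 11.3/5.6 = 2.02 mA.
Check D_A: its anode-to-cathode voltage is 9.9 − 11.3 = -1.4 V < 0.7 V, so it is off. The assumption is consistent.

Only D_B conducts; I_R ≈ 2 mA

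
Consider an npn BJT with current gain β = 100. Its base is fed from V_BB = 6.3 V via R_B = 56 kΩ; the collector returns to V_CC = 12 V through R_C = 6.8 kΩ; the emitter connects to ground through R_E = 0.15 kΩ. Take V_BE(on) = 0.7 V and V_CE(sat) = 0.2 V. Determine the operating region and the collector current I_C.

saturation; I_C ≈ 1.7 mA

Assume active: I_B = (6.3 − 0.7)/(56 + 101×0.15) = 0.0787 mA, I_C = β·I_B = 7.87 mA.
Then V_CE = 12 − 7.87×6.8 − 7.95×0.15 = -42.7 V < 0.2 V — the active assumption fails.
Re-solve with V_CE = 0.2 V. KCL at the emitter: V_E/R_E = (V_BB−0.7−V_E)/R_B + (V_CC−0.2−V_E)/R_C, giving V_E = 0.269 V.
I_C = (V_CC − 0.2 − V_E)/R_C = (11.8 − 0.269)/6.8 = 1.7 mA.
Check: I_B = (5.6 − 0.269)/56 = 0.0952 mA, and β·I_B = 9.52 mA > I_C, confirming saturation.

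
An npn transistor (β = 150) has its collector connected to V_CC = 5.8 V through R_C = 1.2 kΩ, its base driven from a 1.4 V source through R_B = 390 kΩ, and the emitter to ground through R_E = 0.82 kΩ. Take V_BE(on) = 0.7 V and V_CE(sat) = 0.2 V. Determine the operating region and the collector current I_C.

Assume active. Base-emitter loop: I_B = (V_BB − V_BE)/(R_B + (β+1)R_E) = (1.4 − 0.7)/(390 + 151×0.82) = 0.00136 mA.
I_C = β·I_B = 150×0.00136 = 0.204 mA.
V_CE = V_CC − I_C·R_C − I_E·R_E = 5.8 − 0.204×1.2 − 0.206×0.82 = 5.39 V > V_CE(sat), so the active-region assumption holds.

active; I_C ≈ 0.2 mA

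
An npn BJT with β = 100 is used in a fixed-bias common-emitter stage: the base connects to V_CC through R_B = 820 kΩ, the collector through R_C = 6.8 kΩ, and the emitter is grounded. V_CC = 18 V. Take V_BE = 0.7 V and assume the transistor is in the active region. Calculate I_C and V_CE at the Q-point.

Base loop: V_CC = I_B·R_B + V_BE, so I_B = (18 − 0.7)/820 kΩ = 0.0211 mA.
In the active region I_C = β·I_B = 100 × 0.0211 = 2.11 mA.
Collector loop: V_CE = V_CC − I_C·R_C = 18 − 2.11×6.8 = 3.65 V.
Since V_CE = 3.65 V > V_CE(sat) ≈ 0.2 V, the transistor is in the active region as assumed.

I_C ≈ 2.1 mA, V_CE ≈ 3.7 V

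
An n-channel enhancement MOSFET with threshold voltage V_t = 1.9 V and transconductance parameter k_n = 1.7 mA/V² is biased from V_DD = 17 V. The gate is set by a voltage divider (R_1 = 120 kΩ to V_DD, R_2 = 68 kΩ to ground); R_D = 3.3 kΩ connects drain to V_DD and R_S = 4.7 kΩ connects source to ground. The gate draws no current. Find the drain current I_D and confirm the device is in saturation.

V_G = V_DD·R_2/(R_1+R_2) = 17×68/188 = 6.15 V.
Assume saturation: I_D = (k_n/2)(V_GS − V_t)² with V_GS = V_G − I_D·R_S = 6.15 − 4.7·I_D.
Substituting gives 18.8·I_D² − 34.9·I_D + 15.3 = 0, with roots I_D = 0.71 or 1.15 mA.
The root I_D = 1.15 mA gives V_GS = 0.736 V ≤ V_t, so take I_D = 0.71 mA.
Then V_GS = 2.81 V and V_DS = V_DD − I_D(R_D+R_S) = 17 − 0.71×8 = 11.3 V.
Saturation requires V_DS ≥ V_GS − V_t = 0.914 V; 11.3 ≥ 0.914 ✓.

I_D ≈ 0.71 mA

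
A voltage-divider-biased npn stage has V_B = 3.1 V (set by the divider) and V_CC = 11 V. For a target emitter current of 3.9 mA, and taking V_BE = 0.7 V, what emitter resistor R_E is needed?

R_E ≈ 0.62 kΩ

V_E = V_B − V_BE = 3.1 − 0.7 = 2.4 V.
R_E = V_E / I_E = 2.4 / 3.9 = 0.615 kΩ.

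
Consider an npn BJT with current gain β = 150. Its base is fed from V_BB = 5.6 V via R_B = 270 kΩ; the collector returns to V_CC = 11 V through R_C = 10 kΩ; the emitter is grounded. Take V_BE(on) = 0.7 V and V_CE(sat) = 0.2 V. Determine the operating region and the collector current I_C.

Assume active: I_B = (5.6 − 0.7)/270 = 0.0181 mA, giving I_C = β·I_B = 2.72 mA.
But then V_CE = 11 − 2.72×10 = -16.2 V < V_CE(sat) = 0.2 V — impossible in the active region.
So the transistor is saturated. With V_CE = 0.2 V, I_C = (V_CC − 0.2)/R_C = 10.8/10 = 1.08 mA.
Check: β·I_B = 2.72 mA > I_C = 1.08 mA, confirming saturation.

saturation; I_C ≈ 1.1 mA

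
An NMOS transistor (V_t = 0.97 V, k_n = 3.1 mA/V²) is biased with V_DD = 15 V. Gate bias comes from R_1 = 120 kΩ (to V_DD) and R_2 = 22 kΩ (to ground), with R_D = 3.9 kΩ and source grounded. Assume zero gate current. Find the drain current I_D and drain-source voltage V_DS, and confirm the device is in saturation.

V_G = V_DD·R_2/(R_1+R_2) = 15×22/142 = 2.32 V. With the source grounded, V_GS = V_G = 2.32 V.
Assume saturation: I_D = (k_n/2)(V_GS − V_t)² = (3.1/2)×(2.32 − 0.97)² = 1.55×1.35² = 2.84 mA.
V_DS = V_DD − I_D·R_D = 15 − 2.84×3.9 = 3.92 V.
Saturation requires V_DS ≥ V_GS − V_t = 1.35 V; 3.92 ≥ 1.35 ✓.

I_D ≈ 2.8 mA, V_DS ≈ 3.9 V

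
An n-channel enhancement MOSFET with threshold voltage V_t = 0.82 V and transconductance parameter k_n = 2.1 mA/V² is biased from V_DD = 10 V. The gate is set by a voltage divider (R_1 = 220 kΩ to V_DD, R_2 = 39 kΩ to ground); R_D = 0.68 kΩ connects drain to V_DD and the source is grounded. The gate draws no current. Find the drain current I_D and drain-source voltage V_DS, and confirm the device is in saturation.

I_D ≈ 0.49 mA, V_DS ≈ 9.7 V

V_G = V_DD·R_2/(R_1+R_2) = 10×39/259 = 1.51 V. With the source grounded, V_GS = V_G = 1.51 V.
Assume saturation: I_D = (k_n/2)(V_GS − V_t)² = (2.1/2)×(1.51 − 0.82)² = 1.05×0.686² = 0.494 mA.
V_DS = V_DD − I_D·R_D = 10 − 0.494×0.68 = 9.66 V.
Saturation requires V_DS ≥ V_GS − V_t = 0.686 V; 9.66 ≥ 0.686 ✓.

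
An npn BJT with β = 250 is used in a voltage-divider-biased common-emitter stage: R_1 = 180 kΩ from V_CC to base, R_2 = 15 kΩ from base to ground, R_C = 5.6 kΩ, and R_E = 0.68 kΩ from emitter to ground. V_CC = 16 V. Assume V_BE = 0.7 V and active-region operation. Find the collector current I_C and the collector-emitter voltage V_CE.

I_C ≈ 0.72 mA, V_CE ≈ 11 V

Thevenize the base divider: V_Th = V_CC·R_2/(R_1+R_2) = 16×15/195 = 1.23 V, R_Th = R_1‖R_2 = 13.8 kΩ.
Base-emitter loop: V_Th = I_B·R_Th + V_BE + (β+1)I_B·R_E, so I_B = (1.23 − 0.7) / (13.8 + 251×0.68) = 0.00288 mA.
I_C = β·I_B = 250×0.00288 = 0.719 mA, and I_E = (β+1)I_B = 0.722 mA.
V_CE = V_CC − I_C·R_C − I_E·R_E = 16 − 0.719×5.6 − 0.722×0.68 = 11.5 V.
V_CE = 11.5 V > 0.2 V confirms active-region operation.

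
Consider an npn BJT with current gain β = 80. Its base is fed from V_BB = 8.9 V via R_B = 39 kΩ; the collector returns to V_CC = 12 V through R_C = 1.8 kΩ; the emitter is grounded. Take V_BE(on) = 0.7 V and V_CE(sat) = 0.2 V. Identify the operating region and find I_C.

Assume active: I_B = (8.9 − 0.7)/39 = 0.21 mA, giving I_C = β·I_B = 16.8 mA.
But then V_CE = 12 − 16.8×1.8 = -18.3 V < V_CE(sat) = 0.2 V — impossible in the active region.
So the transistor is saturated. With V_CE = 0.2 V, I_C = (V_CC − 0.2)/R_C = 11.8/1.8 = 6.56 mA.
Check: β·I_B = 16.8 mA > I_C = 6.56 mA, confirming saturation.

saturation; I_C ≈ 6.6 mA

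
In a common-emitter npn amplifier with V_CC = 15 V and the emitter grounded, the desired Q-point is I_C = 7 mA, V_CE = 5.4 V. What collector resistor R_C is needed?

Collector loop: V_CC = I_C·R_C + V_CE.
R_C = (V_CC − V_CE)/I_C = (15 − 5.4)/7 = 1.37 kΩ.

R_C ≈ 1.4 kΩ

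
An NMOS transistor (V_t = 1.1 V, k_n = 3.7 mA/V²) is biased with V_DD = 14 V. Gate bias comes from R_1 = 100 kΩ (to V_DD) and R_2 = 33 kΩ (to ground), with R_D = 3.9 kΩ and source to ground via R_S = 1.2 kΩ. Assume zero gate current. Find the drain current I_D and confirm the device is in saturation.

V_G = V_DD·R_2/(R_1+R_2) = 14×33/133 = 3.47 V.
Assume saturation: I_D = (k_n/2)(V_GS − V_t)² with V_GS = V_G − I_D·R_S = 3.47 − 1.2·I_D.
Substituting gives 2.66·I_D² − 11.5·I_D + 10.4 = 0, with roots I_D = 1.28 or 3.05 mA.
The root I_D = 3.05 mA gives V_GS = -0.184 V ≤ V_t, so take I_D = 1.28 mA.
Then V_GS = 1.93 V and V_DS = V_DD − I_D(R_D+R_S) = 14 − 1.28×5.1 = 7.45 V.
Saturation requires V_DS ≥ V_GS − V_t = 0.833 V; 7.45 ≥ 0.833 ✓.

I_D ≈ 1.3 mA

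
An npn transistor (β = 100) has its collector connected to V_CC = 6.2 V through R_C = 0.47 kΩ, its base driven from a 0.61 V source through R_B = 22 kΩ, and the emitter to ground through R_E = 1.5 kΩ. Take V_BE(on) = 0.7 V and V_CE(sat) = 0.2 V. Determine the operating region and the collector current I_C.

V_BB = 0.61 V ≤ V_BE(on) = 0.7 V, so the base-emitter junction is not forward biased.
The transistor is in cutoff: I_B = I_C = 0.

cutoff; I_C ≈ 0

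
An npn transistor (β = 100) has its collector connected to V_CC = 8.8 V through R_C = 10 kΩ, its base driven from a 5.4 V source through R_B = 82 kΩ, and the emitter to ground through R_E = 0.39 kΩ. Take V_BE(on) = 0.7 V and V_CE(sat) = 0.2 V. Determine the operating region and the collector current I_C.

Assume active: I_B = (5.4 − 0.7)/(82 + 101×0.39) = 0.0387 mA, I_C = β·I_B = 3.87 mA.
Then V_CE = 8.8 − 3.87×10 − 3.91×0.39 = -31.4 V < 0.2 V — the active assumption fails.
Re-solve with V_CE = 0.2 V. KCL at the emitter: V_E/R_E = (V_BB−0.7−V_E)/R_B + (V_CC−0.2−V_E)/R_C, giving V_E = 0.343 V.
I_C = (V_CC − 0.2 − V_E)/R_C = (8.6 − 0.343)/10 = 0.826 mA.
Check: I_B = (4.7 − 0.343)/82 = 0.0531 mA, and β·I_B = 5.31 mA > I_C, confirming saturation.

saturation; I_C ≈ 0.83 mA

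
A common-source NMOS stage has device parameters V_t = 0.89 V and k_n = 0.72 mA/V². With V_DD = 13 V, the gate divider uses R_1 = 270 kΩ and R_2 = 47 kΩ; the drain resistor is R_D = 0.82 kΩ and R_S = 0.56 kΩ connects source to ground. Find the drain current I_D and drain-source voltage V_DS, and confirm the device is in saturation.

I_D ≈ 0.28 mA, V_DS ≈ 13 V

V_G = V_DD·R_2/(R_1+R_2) = 13×47/317 = 1.93 V.
Assume saturation: I_D = (k_n/2)(V_GS − V_t)² with V_GS = V_G − I_D·R_S = 1.93 − 0.56·I_D.
Substituting gives 0.113·I_D² − 1.42·I_D + 0.387 = 0, with roots I_D = 0.279 or 12.3 mA.
The root I_D = 12.3 mA gives V_GS = -4.95 V ≤ V_t, so take I_D = 0.279 mA.
Then V_GS = 1.77 V and V_DS = V_DD − I_D(R_D+R_S) = 13 − 0.279×1.38 = 12.6 V.
Saturation requires V_DS ≥ V_GS − V_t = 0.881 V; 12.6 ≥ 0.881 ✓.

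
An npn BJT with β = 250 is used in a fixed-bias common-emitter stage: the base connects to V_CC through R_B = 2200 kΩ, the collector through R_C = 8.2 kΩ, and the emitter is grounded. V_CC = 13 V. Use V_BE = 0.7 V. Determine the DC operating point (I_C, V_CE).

Base loop: V_CC = I_B·R_B + V_BE, so I_B = (13 − 0.7)/2200 kΩ = 0.00559 mA.
In the active region I_C = β·I_B = 250 × 0.00559 = 1.4 mA.
Collector loop: V_CE = V_CC − I_C·R_C = 13 − 1.4×8.2 = 1.54 V.
Since V_CE = 1.54 V > V_CE(sat) ≈ 0.2 V, the transistor is in the active region as assumed.

I_C ≈ 1.4 mA, V_CE ≈ 1.5 V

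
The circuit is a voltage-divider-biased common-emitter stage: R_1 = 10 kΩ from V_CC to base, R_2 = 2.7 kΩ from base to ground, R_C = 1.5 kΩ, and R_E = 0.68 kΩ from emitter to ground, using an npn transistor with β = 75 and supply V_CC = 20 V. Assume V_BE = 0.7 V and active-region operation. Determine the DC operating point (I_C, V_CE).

I_C ≈ 5 mA, V_CE ≈ 9.2 V

Thevenize the base divider: V_Th = V_CC·R_2/(R_1+R_2) = 20×2.7/12.7 = 4.25 V, R_Th = R_1‖R_2 = 2.13 kΩ.
Base-emitter loop: V_Th = I_B·R_Th + V_BE + (β+1)I_B·R_E, so I_B = (4.25 − 0.7) / (2.13 + 76×0.68) = 0.066 mA.
I_C = β·I_B = 75×0.066 = 4.95 mA, and I_E = (β+1)I_B = 5.02 mA.
V_CE = V_CC − I_C·R_C − I_E·R_E = 20 − 4.95×1.5 − 5.02×0.68 = 9.16 V.
V_CE = 9.16 V > 0.2 V confirms active-region operation.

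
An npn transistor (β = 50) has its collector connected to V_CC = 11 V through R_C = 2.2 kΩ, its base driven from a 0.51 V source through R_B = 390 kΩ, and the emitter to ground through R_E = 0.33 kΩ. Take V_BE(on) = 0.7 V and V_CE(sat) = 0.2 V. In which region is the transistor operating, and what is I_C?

V_BB = 0.51 V ≤ V_BE(on) = 0.7 V, so the base-emitter junction is not forward biased.
The transistor is in cutoff: I_B = I_C = 0.

cutoff; I_C ≈ 0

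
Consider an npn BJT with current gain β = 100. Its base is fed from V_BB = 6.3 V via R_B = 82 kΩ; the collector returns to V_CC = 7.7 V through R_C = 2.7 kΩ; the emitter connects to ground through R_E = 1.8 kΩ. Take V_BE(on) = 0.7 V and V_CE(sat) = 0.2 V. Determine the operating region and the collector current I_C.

saturation; I_C ≈ 1.7 mA

Assume active: I_B = (6.3 − 0.7)/(82 + 101×1.8) = 0.0212 mA, I_C = β·I_B = 2.12 mA.
Then V_CE = 7.7 − 2.12×2.7 − 2.14×1.8 = -1.89 V < 0.2 V — the active assumption fails.
Re-solve with V_CE = 0.2 V. KCL at the emitter: V_E/R_E = (V_BB−0.7−V_E)/R_B + (V_CC−0.2−V_E)/R_C, giving V_E = 3.03 V.
I_C = (V_CC − 0.2 − V_E)/R_C = (7.5 − 3.03)/2.7 = 1.65 mA.
Check: I_B = (5.6 − 3.03)/82 = 0.0313 mA, and β·I_B = 3.13 mA > I_C, confirming saturation.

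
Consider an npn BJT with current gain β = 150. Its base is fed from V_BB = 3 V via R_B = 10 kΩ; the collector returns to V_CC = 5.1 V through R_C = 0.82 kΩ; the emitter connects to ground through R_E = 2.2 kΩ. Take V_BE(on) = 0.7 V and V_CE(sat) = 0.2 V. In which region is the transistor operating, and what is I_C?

Assume active. Base-emitter loop: I_B = (V_BB − V_BE)/(R_B + (β+1)R_E) = (3 − 0.7)/(10 + 151×2.2) = 0.00672 mA.
I_C = β·I_B = 150×0.00672 = 1.01 mA.
V_CE = V_CC − I_C·R_C − I_E·R_E = 5.1 − 1.01×0.82 − 1.01×2.2 = 2.04 V > V_CE(sat), so the active-region assumption holds.

active; I_C ≈ 1 mA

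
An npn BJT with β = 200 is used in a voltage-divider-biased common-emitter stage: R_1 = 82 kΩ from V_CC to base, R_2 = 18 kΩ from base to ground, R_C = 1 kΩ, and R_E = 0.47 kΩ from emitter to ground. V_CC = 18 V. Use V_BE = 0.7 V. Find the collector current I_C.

Thevenize the base divider: V_Th = V_CC·R_2/(R_1+R_2) = 18×18/100 = 3.24 V, R_Th = R_1‖R_2 = 14.8 kΩ.
Base-emitter loop: V_Th = I_B·R_Th + V_BE + (β+1)I_B·R_E, so I_B = (3.24 − 0.7) / (14.8 + 201×0.47) = 0.0233 mA.
I_C = β·I_B = 200×0.0233 = 4.65 mA, and I_E = (β+1)I_B = 4.67 mA.
V_CE = V_CC − I_C·R_C − I_E·R_E = 18 − 4.65×1 − 4.67×0.47 = 11.2 V.
V_CE = 11.2 V > 0.2 V confirms active-region operation.

I_C ≈ 4.7 mA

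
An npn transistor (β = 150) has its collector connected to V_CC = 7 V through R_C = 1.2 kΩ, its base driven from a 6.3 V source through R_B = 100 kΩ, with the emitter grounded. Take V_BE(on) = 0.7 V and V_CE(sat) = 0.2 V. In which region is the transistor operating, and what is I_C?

saturation; I_C ≈ 5.7 mA

Assume active: I_B = (6.3 − 0.7)/100 = 0.056 mA, giving I_C = β·I_B = 8.4 mA.
But then V_CE = 7 − 8.4×1.2 = -3.08 V < V_CE(sat) = 0.2 V — impossible in the active region.
So the transistor is saturated. With V_CE = 0.2 V, I_C = (V_CC − 0.2)/R_C = 6.8/1.2 = 5.67 mA.
Check: β·I_B = 8.4 mA > I_C = 5.67 mA, confirming saturation.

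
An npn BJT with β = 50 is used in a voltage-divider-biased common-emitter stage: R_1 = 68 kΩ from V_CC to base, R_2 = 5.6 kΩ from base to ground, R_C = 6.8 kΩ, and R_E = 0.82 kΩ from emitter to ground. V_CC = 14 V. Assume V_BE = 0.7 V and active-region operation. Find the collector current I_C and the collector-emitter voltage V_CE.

Thevenize the base divider: V_Th = V_CC·R_2/(R_1+R_2) = 14×5.6/73.6 = 1.07 V, R_Th = R_1‖R_2 = 5.17 kΩ.
Base-emitter loop: V_Th = I_B·R_Th + V_BE + (β+1)I_B·R_E, so I_B = (1.07 − 0.7) / (5.17 + 51×0.82) = 0.00777 mA.
I_C = β·I_B = 50×0.00777 = 0.389 mA, and I_E = (β+1)I_B = 0.396 mA.
V_CE = V_CC − I_C·R_C − I_E·R_E = 14 − 0.389×6.8 − 0.396×0.82 = 11 V.
V_CE = 11 V > 0.2 V confirms active-region operation.

I_C ≈ 0.39 mA, V_CE ≈ 11 V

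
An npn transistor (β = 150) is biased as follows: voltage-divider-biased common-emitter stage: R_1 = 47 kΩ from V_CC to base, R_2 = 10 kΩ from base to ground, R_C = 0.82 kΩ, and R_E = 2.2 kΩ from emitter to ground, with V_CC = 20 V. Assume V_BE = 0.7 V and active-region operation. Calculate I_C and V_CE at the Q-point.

Thevenize the base divider: V_Th = V_CC·R_2/(R_1+R_2) = 20×10/57 = 3.51 V, R_Th = R_1‖R_2 = 8.25 kΩ.
Base-emitter loop: V_Th = I_B·R_Th + V_BE + (β+1)I_B·R_E, so I_B = (3.51 − 0.7) / (8.25 + 151×2.2) = 0.00825 mA.
I_C = β·I_B = 150×0.00825 = 1.24 mA, and I_E = (β+1)I_B = 1.25 mA.
V_CE = V_CC − I_C·R_C − I_E·R_E = 20 − 1.24×0.82 − 1.25×2.2 = 16.2 V.
V_CE = 16.2 V > 0.2 V confirms active-region operation.

I_C ≈ 1.2 mA, V_CE ≈ 16 V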